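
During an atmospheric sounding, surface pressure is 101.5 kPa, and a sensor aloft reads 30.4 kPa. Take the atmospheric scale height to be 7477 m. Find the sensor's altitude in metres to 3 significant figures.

Invert the barometric formula: z = H ln(P₀/P).
P₀/P = 101.5/30.4 = 3.3388; ln(3.3388) = 1.2056.
z = 7477.0 × 1.2056 = 9014.3 m.

z ≈ 9010 m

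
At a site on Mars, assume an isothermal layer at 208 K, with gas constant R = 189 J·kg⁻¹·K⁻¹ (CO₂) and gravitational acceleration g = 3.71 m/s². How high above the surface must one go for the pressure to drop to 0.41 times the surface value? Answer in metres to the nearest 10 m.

Scale height: H = RT/g = 189 × 208 / 3.71 = 10596 m.
Set P/P₀ = exp(−z/H) = 0.41, so z = −H ln(0.41).
−ln(0.41) = 0.89160; z = 10596 × 0.89160 = 9447.4 m.

z ≈ 9450 m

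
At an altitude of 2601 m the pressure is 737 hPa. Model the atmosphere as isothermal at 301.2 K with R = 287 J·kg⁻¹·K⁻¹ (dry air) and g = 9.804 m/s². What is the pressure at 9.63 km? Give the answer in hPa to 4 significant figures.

P ≈ 332.1 hPa

Scale height: H = RT/g = 287 × 301.2 / 9.804 = 8817.3 m.
Between two levels, P₂ = P₁ exp(−Δz/H) with Δz = z₂ − z₁.
Δz = 9630.0 − 2601.0 = 7029.0 m; Δz/H = 7029.0/8817.3 = 0.79718.
P₂ = 737 × exp(−0.79718) = 737 × 0.45060 = 332.09 hPa.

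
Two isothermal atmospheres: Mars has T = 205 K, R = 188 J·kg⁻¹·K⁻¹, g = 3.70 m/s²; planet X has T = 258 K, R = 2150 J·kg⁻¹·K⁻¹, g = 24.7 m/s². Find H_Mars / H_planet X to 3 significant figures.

H = RT/g for each body.
H_Mars = 188 × 205 / 3.70 = 10416 m.
H_planet X = 2150 × 258 / 24.7 = 22457 m.
H_Mars/H_planet X = 10416/22457 = 0.46382.

H_Mars/H_planet X ≈ 0.464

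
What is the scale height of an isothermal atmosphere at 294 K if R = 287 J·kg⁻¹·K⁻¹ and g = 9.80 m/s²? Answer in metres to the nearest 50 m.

The scale height of an isothermal atmosphere is H = RT/g.
H = 287 × 294 / 9.80 = 84378/9.80 = 8610.0 m.

H ≈ 8600 m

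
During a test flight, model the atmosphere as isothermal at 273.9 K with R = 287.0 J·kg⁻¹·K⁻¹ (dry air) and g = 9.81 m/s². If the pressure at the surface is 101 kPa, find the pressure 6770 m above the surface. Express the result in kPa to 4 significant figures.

Scale height: H = RT/g = 287.0 × 273.9 / 9.81 = 8013.2 m.
Barometric formula: P = P₀ exp(−z/H).
z/H = 6770.0/8013.2 = 0.84486; exp(−0.84486) = 0.42962.
P = 101 × 0.42962 = 43.392 kPa.

P ≈ 43.39 kPa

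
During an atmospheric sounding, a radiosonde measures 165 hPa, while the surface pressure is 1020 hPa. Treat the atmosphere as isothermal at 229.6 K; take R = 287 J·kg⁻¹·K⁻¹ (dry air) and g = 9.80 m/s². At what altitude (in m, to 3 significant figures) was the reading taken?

z ≈ 12200 m

Scale height: H = RT/g = 287 × 229.6 / 9.80 = 6724.0 m.
Invert the barometric formula: z = H ln(P₀/P).
P₀/P = 1020/165 = 6.1818; ln(6.1818) = 1.8216.
z = 6724.0 × 1.8216 = 12248 m.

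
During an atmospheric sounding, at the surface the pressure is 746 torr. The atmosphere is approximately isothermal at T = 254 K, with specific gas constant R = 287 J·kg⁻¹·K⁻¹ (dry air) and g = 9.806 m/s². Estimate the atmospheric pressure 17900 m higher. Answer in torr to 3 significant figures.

P ≈ 67.1 torr

Scale height: H = RT/g = 287 × 254 / 9.806 = 7434.0 m.
Barometric formula: P = P₀ exp(−z/H).
z/H = 17900/7434.0 = 2.4079; exp(−2.4079) = 0.090004.
P = 746 × 0.090004 = 67.143 torr.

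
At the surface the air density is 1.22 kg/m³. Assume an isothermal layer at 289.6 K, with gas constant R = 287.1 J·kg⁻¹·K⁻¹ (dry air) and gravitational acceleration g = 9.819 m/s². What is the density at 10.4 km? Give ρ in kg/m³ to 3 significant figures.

ρ ≈ 0.357 kg/m³

Scale height: H = RT/g = 287.1 × 289.6 / 9.819 = 8467.7 m.
In an isothermal atmosphere, density decays like pressure: ρ = ρ₀ exp(−z/H).
z/H = 10400/8467.7 = 1.2282; exp(−1.2282) = 0.29282.
ρ = 1.22 × 0.29282 = 0.35724 kg/m³.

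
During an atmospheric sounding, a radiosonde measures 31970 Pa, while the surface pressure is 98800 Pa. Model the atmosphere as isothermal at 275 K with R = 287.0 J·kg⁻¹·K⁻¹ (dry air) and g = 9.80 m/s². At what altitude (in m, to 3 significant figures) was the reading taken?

Scale height: H = RT/g = 287.0 × 275 / 9.80 = 8053.6 m.
Invert the barometric formula: z = H ln(P₀/P).
P₀/P = 98800/31970 = 3.0904; ln(3.0904) = 1.1283.
z = 8053.6 × 1.1283 = 9086.9 m.

z ≈ 9090 m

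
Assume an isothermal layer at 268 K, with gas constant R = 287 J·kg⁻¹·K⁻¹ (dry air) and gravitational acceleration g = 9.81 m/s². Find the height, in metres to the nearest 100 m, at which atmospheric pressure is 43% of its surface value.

z ≈ 6600 m

Scale height: H = RT/g = 287 × 268 / 9.81 = 7840.6 m.
Set P/P₀ = exp(−z/H) = 0.43, so z = −H ln(0.43).
−ln(0.43) = 0.84397; z = 7840.6 × 0.84397 = 6617.2 m.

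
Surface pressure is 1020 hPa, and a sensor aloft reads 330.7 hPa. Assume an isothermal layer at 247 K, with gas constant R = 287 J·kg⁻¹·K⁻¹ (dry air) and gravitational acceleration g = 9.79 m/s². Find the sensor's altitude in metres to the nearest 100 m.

z ≈ 8200 m

Scale height: H = RT/g = 287 × 247 / 9.79 = 7241.0 m.
Invert the barometric formula: z = H ln(P₀/P).
P₀/P = 1020/330.7 = 3.0844; ln(3.0844) = 1.1264.
z = 7241.0 × 1.1264 = 8156.3 m.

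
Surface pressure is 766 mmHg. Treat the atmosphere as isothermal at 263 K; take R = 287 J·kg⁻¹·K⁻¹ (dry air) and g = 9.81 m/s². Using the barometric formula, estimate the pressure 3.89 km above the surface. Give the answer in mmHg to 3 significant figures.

P ≈ 462 mmHg

Scale height: H = RT/g = 287 × 263 / 9.81 = 7694.3 m.
Barometric formula: P = P₀ exp(−z/H).
z/H = 3890.0/7694.3 = 0.50557; exp(−0.50557) = 0.60316.
P = 766 × 0.60316 = 462.02 mmHg.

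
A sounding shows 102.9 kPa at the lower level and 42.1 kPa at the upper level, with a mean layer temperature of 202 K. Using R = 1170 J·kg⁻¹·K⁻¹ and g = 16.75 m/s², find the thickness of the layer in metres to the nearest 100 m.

Δz ≈ 12600 m

Hypsometric equation: Δz = (R T̄/g) ln(P₁/P₂).
R T̄/g = 1170 × 202 / 16.75 = 14110 m.
ln(102.9/42.1) = ln(2.4442) = 0.89372.
Δz = 14110 × 0.89372 = 12610 m.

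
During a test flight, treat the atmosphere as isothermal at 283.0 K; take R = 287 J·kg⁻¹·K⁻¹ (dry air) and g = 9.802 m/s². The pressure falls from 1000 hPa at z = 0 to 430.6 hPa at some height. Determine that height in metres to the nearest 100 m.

Scale height: H = RT/g = 287 × 283.0 / 9.802 = 8286.2 m.
Invert the barometric formula: z = H ln(P₀/P).
P₀/P = 1000/430.6 = 2.3223; ln(2.3223) = 0.84256.
z = 8286.2 × 0.84256 = 6981.6 m.

z ≈ 7000 m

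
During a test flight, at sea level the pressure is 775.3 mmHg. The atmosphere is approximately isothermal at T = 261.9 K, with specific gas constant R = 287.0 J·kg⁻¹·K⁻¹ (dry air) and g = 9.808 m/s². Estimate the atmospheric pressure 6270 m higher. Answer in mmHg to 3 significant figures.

P ≈ 342 mmHg

Scale height: H = RT/g = 287.0 × 261.9 / 9.808 = 7663.7 m.
Barometric formula: P = P₀ exp(−z/H).
z/H = 6270.0/7663.7 = 0.81814; exp(−0.81814) = 0.44125.
P = 775.3 × 0.44125 = 342.10 mmHg.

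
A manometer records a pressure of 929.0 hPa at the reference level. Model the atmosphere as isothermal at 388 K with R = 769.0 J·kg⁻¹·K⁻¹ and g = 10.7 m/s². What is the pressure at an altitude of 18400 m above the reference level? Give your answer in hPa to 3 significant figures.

Scale height: H = RT/g = 769.0 × 388 / 10.7 = 27885 m.
Barometric formula: P = P₀ exp(−z/H).
z/H = 18400/27885 = 0.65985; exp(−0.65985) = 0.51693.
P = 929.0 × 0.51693 = 480.23 hPa.

P ≈ 480 hPa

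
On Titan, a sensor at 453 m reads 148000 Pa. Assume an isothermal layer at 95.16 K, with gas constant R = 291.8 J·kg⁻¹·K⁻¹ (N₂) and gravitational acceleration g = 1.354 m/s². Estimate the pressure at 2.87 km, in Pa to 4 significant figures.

Scale height: H = RT/g = 291.8 × 95.16 / 1.354 = 20508 m.
Between two levels, P₂ = P₁ exp(−Δz/H) with Δz = z₂ − z₁.
Δz = 2870.0 − 453.00 = 2417.0 m; Δz/H = 2417.0/20508 = 0.11786.
P₂ = 148000 × exp(−0.11786) = 148000 × 0.88882 = 131550 Pa.

P ≈ 131500 Pa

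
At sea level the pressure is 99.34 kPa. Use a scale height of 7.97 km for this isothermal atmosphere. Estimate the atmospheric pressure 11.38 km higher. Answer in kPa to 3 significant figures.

Barometric formula: P = P₀ exp(−z/H).
z/H = 11380/7970.0 = 1.4279; exp(−1.4279) = 0.23981.
P = 99.34 × 0.23981 = 23.823 kPa.

P ≈ 23.8 kPa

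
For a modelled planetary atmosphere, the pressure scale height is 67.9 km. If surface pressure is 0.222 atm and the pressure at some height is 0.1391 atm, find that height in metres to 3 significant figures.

z ≈ 31700 m

Invert the barometric formula: z = H ln(P₀/P).
P₀/P = 0.222/0.1391 = 1.5960; ln(1.5960) = 0.46750.
z = 67900 × 0.46750 = 31743 m.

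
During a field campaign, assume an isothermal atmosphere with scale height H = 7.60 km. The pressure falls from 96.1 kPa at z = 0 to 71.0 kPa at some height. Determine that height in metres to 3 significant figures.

z ≈ 2300 m

Invert the barometric formula: z = H ln(P₀/P).
P₀/P = 96.1/71.0 = 1.3535; ln(1.3535) = 0.30269.
z = 7600.0 × 0.30269 = 2300.4 m.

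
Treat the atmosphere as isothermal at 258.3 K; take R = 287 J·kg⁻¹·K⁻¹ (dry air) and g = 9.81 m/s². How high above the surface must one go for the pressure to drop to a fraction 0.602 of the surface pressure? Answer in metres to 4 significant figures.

Scale height: H = RT/g = 287 × 258.3 / 9.81 = 7556.8 m.
Set P/P₀ = exp(−z/H) = 0.602, so z = −H ln(0.602).
−ln(0.602) = 0.50750; z = 7556.8 × 0.50750 = 3835.1 m.

z ≈ 3835 m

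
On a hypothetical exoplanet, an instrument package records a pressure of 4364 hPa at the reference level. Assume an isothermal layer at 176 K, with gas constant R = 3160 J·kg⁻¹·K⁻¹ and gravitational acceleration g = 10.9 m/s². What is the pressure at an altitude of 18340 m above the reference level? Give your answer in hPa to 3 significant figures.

P ≈ 3050 hPa

Scale height: H = RT/g = 3160 × 176 / 10.9 = 51024 m.
Barometric formula: P = P₀ exp(−z/H).
z/H = 18340/51024 = 0.35944; exp(−0.35944) = 0.69807.
P = 4364 × 0.69807 = 3046.4 hPa.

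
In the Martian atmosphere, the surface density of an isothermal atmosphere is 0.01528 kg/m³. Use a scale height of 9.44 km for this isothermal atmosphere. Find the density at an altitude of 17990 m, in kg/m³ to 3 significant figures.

In an isothermal atmosphere, density decays like pressure: ρ = ρ₀ exp(−z/H).
z/H = 17990/9440.0 = 1.9057; exp(−1.9057) = 0.14872.
ρ = 0.01528 × 0.14872 = 0.0022724 kg/m³.

ρ ≈ 0.00227 kg/m³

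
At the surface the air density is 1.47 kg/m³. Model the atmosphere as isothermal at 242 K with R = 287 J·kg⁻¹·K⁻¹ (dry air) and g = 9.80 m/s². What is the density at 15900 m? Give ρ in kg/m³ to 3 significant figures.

Scale height: H = RT/g = 287 × 242 / 9.80 = 7087.1 m.
In an isothermal atmosphere, density decays like pressure: ρ = ρ₀ exp(−z/H).
z/H = 15900/7087.1 = 2.2435; exp(−2.2435) = 0.10609.
ρ = 1.47 × 0.10609 = 0.15595 kg/m³.

ρ ≈ 0.156 kg/m³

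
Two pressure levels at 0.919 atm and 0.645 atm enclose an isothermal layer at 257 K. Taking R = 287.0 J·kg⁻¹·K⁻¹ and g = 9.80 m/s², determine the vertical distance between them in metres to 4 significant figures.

Δz ≈ 2665 m

Hypsometric equation: Δz = (R T̄/g) ln(P₁/P₂).
R T̄/g = 287.0 × 257 / 9.80 = 7526.4 m.
ln(0.919/0.645) = ln(1.4248) = 0.35403.
Δz = 7526.4 × 0.35403 = 2664.6 m.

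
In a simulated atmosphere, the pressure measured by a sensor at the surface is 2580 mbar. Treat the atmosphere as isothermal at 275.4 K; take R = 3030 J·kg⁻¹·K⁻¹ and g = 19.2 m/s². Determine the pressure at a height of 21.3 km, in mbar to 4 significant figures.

Scale height: H = RT/g = 3030 × 275.4 / 19.2 = 43462 m.
Barometric formula: P = P₀ exp(−z/H).
z/H = 21300/43462 = 0.49008; exp(−0.49008) = 0.61258.
P = 2580 × 0.61258 = 1580.5 mbar.

P ≈ 1580 mbar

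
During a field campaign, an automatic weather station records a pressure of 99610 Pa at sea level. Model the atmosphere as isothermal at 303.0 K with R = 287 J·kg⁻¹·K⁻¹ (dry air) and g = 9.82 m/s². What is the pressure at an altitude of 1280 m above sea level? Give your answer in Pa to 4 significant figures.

P ≈ 86200 Pa

Scale height: H = RT/g = 287 × 303.0 / 9.82 = 8855.5 m.
Barometric formula: P = P₀ exp(−z/H).
z/H = 1280.0/8855.5 = 0.14454; exp(−0.14454) = 0.86542.
P = 99610 × 0.86542 = 86204 Pa.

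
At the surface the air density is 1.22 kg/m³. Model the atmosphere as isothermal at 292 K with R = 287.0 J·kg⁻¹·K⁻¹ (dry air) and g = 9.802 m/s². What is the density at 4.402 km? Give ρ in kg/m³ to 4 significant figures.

ρ ≈ 0.7290 kg/m³

Scale height: H = RT/g = 287.0 × 292 / 9.802 = 8549.7 m.
In an isothermal atmosphere, density decays like pressure: ρ = ρ₀ exp(−z/H).
z/H = 4402.0/8549.7 = 0.51487; exp(−0.51487) = 0.59758.
ρ = 1.22 × 0.59758 = 0.72905 kg/m³.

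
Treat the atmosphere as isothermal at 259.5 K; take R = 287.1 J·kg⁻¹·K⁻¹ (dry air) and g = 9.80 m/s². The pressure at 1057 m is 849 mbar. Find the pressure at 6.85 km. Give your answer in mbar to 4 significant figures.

P ≈ 396.3 mbar

Scale height: H = RT/g = 287.1 × 259.5 / 9.80 = 7602.3 m.
Between two levels, P₂ = P₁ exp(−Δz/H) with Δz = z₂ − z₁.
Δz = 6850.0 − 1057.0 = 5793.0 m; Δz/H = 5793.0/7602.3 = 0.76201.
P₂ = 849 × exp(−0.76201) = 849 × 0.46673 = 396.25 mbar.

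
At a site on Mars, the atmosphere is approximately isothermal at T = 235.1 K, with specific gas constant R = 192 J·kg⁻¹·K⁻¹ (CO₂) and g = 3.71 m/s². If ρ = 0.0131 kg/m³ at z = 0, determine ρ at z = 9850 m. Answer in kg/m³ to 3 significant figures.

Scale height: H = RT/g = 192 × 235.1 / 3.71 = 12167 m.
In an isothermal atmosphere, density decays like pressure: ρ = ρ₀ exp(−z/H).
z/H = 9850.0/12167 = 0.80957; exp(−0.80957) = 0.44505.
ρ = 0.0131 × 0.44505 = 0.0058302 kg/m³.

ρ ≈ 0.00583 kg/m³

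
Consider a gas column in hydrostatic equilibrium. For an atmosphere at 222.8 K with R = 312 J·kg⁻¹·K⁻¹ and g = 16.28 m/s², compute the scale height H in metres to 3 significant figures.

H ≈ 4270 m

The scale height of an isothermal atmosphere is H = RT/g.
H = 312 × 222.8 / 16.28 = 69514/16.28 = 4269.9 m.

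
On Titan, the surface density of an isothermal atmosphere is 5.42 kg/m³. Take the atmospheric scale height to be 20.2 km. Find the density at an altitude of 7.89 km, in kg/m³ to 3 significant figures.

In an isothermal atmosphere, density decays like pressure: ρ = ρ₀ exp(−z/H).
z/H = 7890.0/20200 = 0.39059; exp(−0.39059) = 0.67666.
ρ = 5.42 × 0.67666 = 3.6675 kg/m³.

ρ ≈ 3.67 kg/m³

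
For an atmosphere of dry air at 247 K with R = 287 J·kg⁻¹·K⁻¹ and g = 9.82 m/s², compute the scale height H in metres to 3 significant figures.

The scale height of an isothermal atmosphere is H = RT/g.
H = 287 × 247 / 9.82 = 70889/9.82 = 7218.8 m.

H ≈ 7220 m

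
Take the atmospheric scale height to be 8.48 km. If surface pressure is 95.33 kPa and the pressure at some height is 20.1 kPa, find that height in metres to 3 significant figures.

z ≈ 13200 m

Invert the barometric formula: z = H ln(P₀/P).
P₀/P = 95.33/20.1 = 4.7428; ln(4.7428) = 1.5566.
z = 8480.0 × 1.5566 = 13200 m.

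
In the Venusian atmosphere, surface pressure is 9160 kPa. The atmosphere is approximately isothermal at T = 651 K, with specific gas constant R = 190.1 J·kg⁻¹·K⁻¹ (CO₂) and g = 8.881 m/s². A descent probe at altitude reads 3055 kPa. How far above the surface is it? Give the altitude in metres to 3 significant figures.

z ≈ 15300 m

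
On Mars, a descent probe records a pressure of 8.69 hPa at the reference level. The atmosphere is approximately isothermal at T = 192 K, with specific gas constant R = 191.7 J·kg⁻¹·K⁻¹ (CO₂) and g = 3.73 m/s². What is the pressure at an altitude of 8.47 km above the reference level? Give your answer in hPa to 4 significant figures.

P ≈ 3.683 hPa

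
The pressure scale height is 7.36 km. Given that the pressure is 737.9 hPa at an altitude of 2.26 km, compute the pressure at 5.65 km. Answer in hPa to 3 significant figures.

Between two levels, P₂ = P₁ exp(−Δz/H) with Δz = z₂ − z₁.
Δz = 5650.0 − 2260.0 = 3390.0 m; Δz/H = 3390.0/7360.0 = 0.46060.
P₂ = 737.9 × exp(−0.46060) = 737.9 × 0.63090 = 465.54 hPa.

P ≈ 466 hPa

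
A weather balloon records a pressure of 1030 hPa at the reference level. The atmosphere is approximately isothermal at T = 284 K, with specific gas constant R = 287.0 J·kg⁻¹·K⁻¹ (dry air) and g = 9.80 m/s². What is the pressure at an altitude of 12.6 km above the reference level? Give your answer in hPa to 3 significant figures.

P ≈ 226 hPa

Scale height: H = RT/g = 287.0 × 284 / 9.80 = 8317.1 m.
Barometric formula: P = P₀ exp(−z/H).
z/H = 12600/8317.1 = 1.5150; exp(−1.5150) = 0.21981.
P = 1030 × 0.21981 = 226.40 hPa.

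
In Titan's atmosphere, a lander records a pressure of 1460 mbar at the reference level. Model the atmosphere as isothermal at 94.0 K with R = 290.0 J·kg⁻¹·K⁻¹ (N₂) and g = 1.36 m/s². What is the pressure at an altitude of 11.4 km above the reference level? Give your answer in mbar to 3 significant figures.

P ≈ 827 mbar

Scale height: H = RT/g = 290.0 × 94.0 / 1.36 = 20044 m.
Barometric formula: P = P₀ exp(−z/H).
z/H = 11400/20044 = 0.56875; exp(−0.56875) = 0.56623.
P = 1460 × 0.56623 = 826.70 mbar.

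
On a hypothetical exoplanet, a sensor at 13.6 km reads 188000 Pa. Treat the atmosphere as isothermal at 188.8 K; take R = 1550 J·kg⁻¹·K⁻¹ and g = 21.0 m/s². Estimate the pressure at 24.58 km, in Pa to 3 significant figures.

P ≈ 85500 Pa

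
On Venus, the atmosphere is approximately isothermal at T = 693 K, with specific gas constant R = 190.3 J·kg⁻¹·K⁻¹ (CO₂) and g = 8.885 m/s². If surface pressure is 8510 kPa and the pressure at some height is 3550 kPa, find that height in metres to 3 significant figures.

z ≈ 13000 m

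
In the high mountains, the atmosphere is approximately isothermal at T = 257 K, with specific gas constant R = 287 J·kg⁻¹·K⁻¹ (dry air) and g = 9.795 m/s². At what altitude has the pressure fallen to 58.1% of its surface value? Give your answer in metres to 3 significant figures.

Scale height: H = RT/g = 287 × 257 / 9.795 = 7530.3 m.
Set P/P₀ = exp(−z/H) = 0.581, so z = −H ln(0.581).
−ln(0.581) = 0.54300; z = 7530.3 × 0.54300 = 4089.0 m.

z ≈ 4090 m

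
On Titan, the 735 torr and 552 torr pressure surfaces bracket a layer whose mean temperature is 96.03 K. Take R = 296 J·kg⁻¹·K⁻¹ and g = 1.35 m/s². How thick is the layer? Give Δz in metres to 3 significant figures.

Δz ≈ 6030 m

Hypsometric equation: Δz = (R T̄/g) ln(P₁/P₂).
R T̄/g = 296 × 96.03 / 1.35 = 21055 m.
ln(735/552) = ln(1.3315) = 0.28631.
Δz = 21055 × 0.28631 = 6028.3 m.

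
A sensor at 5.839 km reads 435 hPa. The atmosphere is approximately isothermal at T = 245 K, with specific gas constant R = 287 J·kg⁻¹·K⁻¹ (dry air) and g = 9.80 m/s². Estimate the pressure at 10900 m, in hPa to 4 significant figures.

P ≈ 214.9 hPa

Scale height: H = RT/g = 287 × 245 / 9.80 = 7175.0 m.
Between two levels, P₂ = P₁ exp(−Δz/H) with Δz = z₂ − z₁.
Δz = 10900 − 5839.0 = 5061.0 m; Δz/H = 5061.0/7175.0 = 0.70537.
P₂ = 435 × exp(−0.70537) = 435 × 0.49393 = 214.86 hPa.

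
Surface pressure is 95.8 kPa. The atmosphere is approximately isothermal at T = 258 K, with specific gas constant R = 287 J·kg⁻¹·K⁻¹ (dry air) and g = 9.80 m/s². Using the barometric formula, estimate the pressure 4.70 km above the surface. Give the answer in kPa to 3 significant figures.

P ≈ 51.4 kPa

Scale height: H = RT/g = 287 × 258 / 9.80 = 7555.7 m.
Barometric formula: P = P₀ exp(−z/H).
z/H = 4700.0/7555.7 = 0.62205; exp(−0.62205) = 0.53684.
P = 95.8 × 0.53684 = 51.429 kPa.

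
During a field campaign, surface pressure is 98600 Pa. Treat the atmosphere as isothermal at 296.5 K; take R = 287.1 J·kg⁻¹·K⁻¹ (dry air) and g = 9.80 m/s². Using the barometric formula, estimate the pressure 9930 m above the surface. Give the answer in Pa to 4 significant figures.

Scale height: H = RT/g = 287.1 × 296.5 / 9.80 = 8686.2 m.
Barometric formula: P = P₀ exp(−z/H).
z/H = 9930.0/8686.2 = 1.1432; exp(−1.1432) = 0.31880.
P = 98600 × 0.31880 = 31434 Pa.

P ≈ 31430 Pa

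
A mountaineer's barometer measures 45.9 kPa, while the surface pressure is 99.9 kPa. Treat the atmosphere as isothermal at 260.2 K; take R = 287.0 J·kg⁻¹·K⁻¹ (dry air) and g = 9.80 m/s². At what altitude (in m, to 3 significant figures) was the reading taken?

z ≈ 5930 m

Scale height: H = RT/g = 287.0 × 260.2 / 9.80 = 7620.1 m.
Invert the barometric formula: z = H ln(P₀/P).
P₀/P = 99.9/45.9 = 2.1765; ln(2.1765) = 0.77772.
z = 7620.1 × 0.77772 = 5926.3 m.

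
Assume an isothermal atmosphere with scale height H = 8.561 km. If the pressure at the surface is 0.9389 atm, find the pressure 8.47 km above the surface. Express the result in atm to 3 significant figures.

Barometric formula: P = P₀ exp(−z/H).
z/H = 8470.0/8561.0 = 0.98937; exp(−0.98937) = 0.37181.
P = 0.9389 × 0.37181 = 0.34909 atm.

P ≈ 0.349 atm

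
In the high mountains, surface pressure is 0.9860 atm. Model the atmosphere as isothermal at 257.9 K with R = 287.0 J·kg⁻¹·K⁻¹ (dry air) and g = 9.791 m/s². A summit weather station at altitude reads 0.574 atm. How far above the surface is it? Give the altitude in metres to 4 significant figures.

z ≈ 4090 m

Scale height: H = RT/g = 287.0 × 257.9 / 9.791 = 7559.7 m.
Invert the barometric formula: z = H ln(P₀/P).
P₀/P = 0.9860/0.574 = 1.7178; ln(1.7178) = 0.54104.
z = 7559.7 × 0.54104 = 4090.1 m.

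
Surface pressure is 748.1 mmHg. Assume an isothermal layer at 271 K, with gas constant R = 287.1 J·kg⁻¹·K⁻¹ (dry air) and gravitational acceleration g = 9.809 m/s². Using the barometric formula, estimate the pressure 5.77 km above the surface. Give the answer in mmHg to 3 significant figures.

Scale height: H = RT/g = 287.1 × 271 / 9.809 = 7931.9 m.
Barometric formula: P = P₀ exp(−z/H).
z/H = 5770.0/7931.9 = 0.72744; exp(−0.72744) = 0.48314.
P = 748.1 × 0.48314 = 361.44 mmHg.

P ≈ 361 mmHg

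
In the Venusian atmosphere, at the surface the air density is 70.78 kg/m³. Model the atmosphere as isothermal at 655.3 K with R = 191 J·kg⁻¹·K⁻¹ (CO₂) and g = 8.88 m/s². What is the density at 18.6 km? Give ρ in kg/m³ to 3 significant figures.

ρ ≈ 18.9 kg/m³

Scale height: H = RT/g = 191 × 655.3 / 8.88 = 14095 m.
In an isothermal atmosphere, density decays like pressure: ρ = ρ₀ exp(−z/H).
z/H = 18600/14095 = 1.3196; exp(−1.3196) = 0.26724.
ρ = 70.78 × 0.26724 = 18.915 kg/m³.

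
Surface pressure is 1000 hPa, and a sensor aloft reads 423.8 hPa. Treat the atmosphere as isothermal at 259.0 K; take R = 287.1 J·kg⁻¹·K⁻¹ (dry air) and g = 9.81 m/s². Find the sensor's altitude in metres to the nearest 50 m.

Scale height: H = RT/g = 287.1 × 259.0 / 9.81 = 7579.9 m.
Invert the barometric formula: z = H ln(P₀/P).
P₀/P = 1000/423.8 = 2.3596; ln(2.3596) = 0.85849.
z = 7579.9 × 0.85849 = 6507.3 m.

z ≈ 6500 m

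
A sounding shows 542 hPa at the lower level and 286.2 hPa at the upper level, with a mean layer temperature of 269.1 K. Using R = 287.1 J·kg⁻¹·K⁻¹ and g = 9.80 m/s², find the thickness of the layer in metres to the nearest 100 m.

Hypsometric equation: Δz = (R T̄/g) ln(P₁/P₂).
R T̄/g = 287.1 × 269.1 / 9.80 = 7883.5 m.
ln(542/286.2) = ln(1.8938) = 0.63859.
Δz = 7883.5 × 0.63859 = 5034.3 m.

Δz ≈ 5000 m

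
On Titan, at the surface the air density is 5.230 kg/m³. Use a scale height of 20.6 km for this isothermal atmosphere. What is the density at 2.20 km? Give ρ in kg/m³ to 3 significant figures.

ρ ≈ 4.70 kg/m³

In an isothermal atmosphere, density decays like pressure: ρ = ρ₀ exp(−z/H).
z/H = 2200.0/20600 = 0.10680; exp(−0.10680) = 0.89871.
ρ = 5.230 × 0.89871 = 4.7003 kg/m³.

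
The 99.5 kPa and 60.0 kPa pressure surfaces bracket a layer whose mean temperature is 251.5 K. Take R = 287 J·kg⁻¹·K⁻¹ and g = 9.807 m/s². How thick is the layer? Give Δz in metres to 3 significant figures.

Δz ≈ 3720 m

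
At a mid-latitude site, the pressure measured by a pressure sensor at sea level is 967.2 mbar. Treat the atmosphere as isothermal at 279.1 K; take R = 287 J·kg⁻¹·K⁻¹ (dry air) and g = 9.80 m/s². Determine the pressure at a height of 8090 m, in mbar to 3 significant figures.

Scale height: H = RT/g = 287 × 279.1 / 9.80 = 8173.6 m.
Barometric formula: P = P₀ exp(−z/H).
z/H = 8090.0/8173.6 = 0.98977; exp(−0.98977) = 0.37166.
P = 967.2 × 0.37166 = 359.47 mbar.

P ≈ 359 mbar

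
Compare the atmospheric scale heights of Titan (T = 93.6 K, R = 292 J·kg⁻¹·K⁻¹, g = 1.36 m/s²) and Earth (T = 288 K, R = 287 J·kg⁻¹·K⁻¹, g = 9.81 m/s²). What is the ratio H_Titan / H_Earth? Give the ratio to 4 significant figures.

H_Titan/H_Earth ≈ 2.385

H = RT/g for each body.
H_Titan = 292 × 93.6 / 1.36 = 20096 m.
H_Earth = 287 × 288 / 9.81 = 8425.7 m.
H_Titan/H_Earth = 20096/8425.7 = 2.3851.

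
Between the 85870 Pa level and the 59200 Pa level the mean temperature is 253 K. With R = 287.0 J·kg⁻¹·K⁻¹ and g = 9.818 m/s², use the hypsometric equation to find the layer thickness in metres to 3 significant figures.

Hypsometric equation: Δz = (R T̄/g) ln(P₁/P₂).
R T̄/g = 287.0 × 253 / 9.818 = 7395.7 m.
ln(85870/59200) = ln(1.4505) = 0.37191.
Δz = 7395.7 × 0.37191 = 2750.5 m.

Δz ≈ 2750 m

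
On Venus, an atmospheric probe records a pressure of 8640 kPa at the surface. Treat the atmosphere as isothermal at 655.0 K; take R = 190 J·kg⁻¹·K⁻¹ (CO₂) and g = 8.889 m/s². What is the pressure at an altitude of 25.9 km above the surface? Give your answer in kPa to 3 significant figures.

P ≈ 1360 kPa

Scale height: H = RT/g = 190 × 655.0 / 8.889 = 14000 m.
Barometric formula: P = P₀ exp(−z/H).
z/H = 25900/14000 = 1.8500; exp(−1.8500) = 0.15724.
P = 8640 × 0.15724 = 1358.6 kPa.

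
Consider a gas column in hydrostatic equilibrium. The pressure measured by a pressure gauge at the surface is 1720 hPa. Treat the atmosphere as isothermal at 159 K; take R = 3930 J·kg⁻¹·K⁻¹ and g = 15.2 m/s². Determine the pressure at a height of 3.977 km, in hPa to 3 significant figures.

Scale height: H = RT/g = 3930 × 159 / 15.2 = 41110 m.
Barometric formula: P = P₀ exp(−z/H).
z/H = 3977.0/41110 = 0.096740; exp(−0.096740) = 0.90779.
P = 1720 × 0.90779 = 1561.4 hPa.

P ≈ 1560 hPa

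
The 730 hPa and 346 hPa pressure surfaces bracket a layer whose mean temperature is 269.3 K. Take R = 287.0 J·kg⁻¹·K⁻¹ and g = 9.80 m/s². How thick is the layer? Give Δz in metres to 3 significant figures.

Δz ≈ 5890 m

Hypsometric equation: Δz = (R T̄/g) ln(P₁/P₂).
R T̄/g = 287.0 × 269.3 / 9.80 = 7886.6 m.
ln(730/346) = ln(2.1098) = 0.74659.
Δz = 7886.6 × 0.74659 = 5888.1 m.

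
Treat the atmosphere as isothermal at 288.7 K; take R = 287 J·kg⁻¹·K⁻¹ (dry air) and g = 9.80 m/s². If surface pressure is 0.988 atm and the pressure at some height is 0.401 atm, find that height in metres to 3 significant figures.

z ≈ 7620 m

Scale height: H = RT/g = 287 × 288.7 / 9.80 = 8454.8 m.
Invert the barometric formula: z = H ln(P₀/P).
P₀/P = 0.988/0.401 = 2.4638; ln(2.4638) = 0.90170.
z = 8454.8 × 0.90170 = 7623.7 m.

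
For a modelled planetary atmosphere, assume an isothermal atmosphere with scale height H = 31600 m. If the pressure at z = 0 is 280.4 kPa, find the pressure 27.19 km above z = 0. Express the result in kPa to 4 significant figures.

Barometric formula: P = P₀ exp(−z/H).
z/H = 27190/31600 = 0.86044; exp(−0.86044) = 0.42298.
P = 280.4 × 0.42298 = 118.60 kPa.

P ≈ 118.6 kPa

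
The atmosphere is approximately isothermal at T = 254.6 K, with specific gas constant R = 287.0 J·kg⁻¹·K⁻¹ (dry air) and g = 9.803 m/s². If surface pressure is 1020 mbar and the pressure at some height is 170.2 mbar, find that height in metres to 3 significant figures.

z ≈ 13300 m

Scale height: H = RT/g = 287.0 × 254.6 / 9.803 = 7453.9 m.
Invert the barometric formula: z = H ln(P₀/P).
P₀/P = 1020/170.2 = 5.9929; ln(5.9929) = 1.7906.
z = 7453.9 × 1.7906 = 13347 m.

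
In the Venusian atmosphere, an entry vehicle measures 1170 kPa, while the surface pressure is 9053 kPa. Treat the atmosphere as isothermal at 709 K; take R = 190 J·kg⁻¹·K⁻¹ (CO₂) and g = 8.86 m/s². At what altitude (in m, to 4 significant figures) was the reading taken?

z ≈ 31110 m

Scale height: H = RT/g = 190 × 709 / 8.86 = 15204 m.
Invert the barometric formula: z = H ln(P₀/P).
P₀/P = 9053/1170 = 7.7376; ln(7.7376) = 2.0461.
z = 15204 × 2.0461 = 31109 m.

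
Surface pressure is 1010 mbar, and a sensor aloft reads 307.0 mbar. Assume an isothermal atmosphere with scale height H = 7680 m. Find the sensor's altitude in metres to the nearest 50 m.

z ≈ 9150 m

Invert the barometric formula: z = H ln(P₀/P).
P₀/P = 1010/307.0 = 3.2899; ln(3.2899) = 1.1909.
z = 7680.0 × 1.1909 = 9146.1 m.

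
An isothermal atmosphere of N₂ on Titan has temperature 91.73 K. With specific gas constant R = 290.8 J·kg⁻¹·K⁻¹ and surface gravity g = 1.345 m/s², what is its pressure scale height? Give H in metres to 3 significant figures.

H ≈ 19800 m

The scale height of an isothermal atmosphere is H = RT/g.
H = 290.8 × 91.73 / 1.345 = 26675/1.345 = 19833 m.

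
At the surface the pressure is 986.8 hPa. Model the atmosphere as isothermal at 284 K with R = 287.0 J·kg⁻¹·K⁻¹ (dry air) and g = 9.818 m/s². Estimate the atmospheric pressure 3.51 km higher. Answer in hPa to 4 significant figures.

Scale height: H = RT/g = 287.0 × 284 / 9.818 = 8301.9 m.
Barometric formula: P = P₀ exp(−z/H).
z/H = 3510.0/8301.9 = 0.42279; exp(−0.42279) = 0.65522.
P = 986.8 × 0.65522 = 646.57 hPa.

P ≈ 646.6 hPa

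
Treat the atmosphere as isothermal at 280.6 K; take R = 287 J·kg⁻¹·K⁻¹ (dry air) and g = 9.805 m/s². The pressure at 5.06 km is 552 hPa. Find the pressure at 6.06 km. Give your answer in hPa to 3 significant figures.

Scale height: H = RT/g = 287 × 280.6 / 9.805 = 8213.4 m.
Between two levels, P₂ = P₁ exp(−Δz/H) with Δz = z₂ − z₁.
Δz = 6060.0 − 5060.0 = 1000.0 m; Δz/H = 1000.0/8213.4 = 0.12175.
P₂ = 552 × exp(−0.12175) = 552 × 0.88537 = 488.72 hPa.

P ≈ 489 hPa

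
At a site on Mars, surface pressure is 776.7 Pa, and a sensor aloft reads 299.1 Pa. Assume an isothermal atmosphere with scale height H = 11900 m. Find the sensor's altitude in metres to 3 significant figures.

z ≈ 11400 m

Invert the barometric formula: z = H ln(P₀/P).
P₀/P = 776.7/299.1 = 2.5968; ln(2.5968) = 0.95428.
z = 11900 × 0.95428 = 11356 m.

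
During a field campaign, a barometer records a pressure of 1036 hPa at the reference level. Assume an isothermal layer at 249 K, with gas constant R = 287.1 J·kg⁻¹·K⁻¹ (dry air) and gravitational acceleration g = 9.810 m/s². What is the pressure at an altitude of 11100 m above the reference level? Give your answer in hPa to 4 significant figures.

P ≈ 225.9 hPa

Scale height: H = RT/g = 287.1 × 249 / 9.810 = 7287.2 m.
Barometric formula: P = P₀ exp(−z/H).
z/H = 11100/7287.2 = 1.5232; exp(−1.5232) = 0.21801.
P = 1036 × 0.21801 = 225.86 hPa.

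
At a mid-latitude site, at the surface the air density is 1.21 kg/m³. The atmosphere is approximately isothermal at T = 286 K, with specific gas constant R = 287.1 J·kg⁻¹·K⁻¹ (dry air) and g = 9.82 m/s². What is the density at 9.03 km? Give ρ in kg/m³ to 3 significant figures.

Scale height: H = RT/g = 287.1 × 286 / 9.82 = 8361.6 m.
In an isothermal atmosphere, density decays like pressure: ρ = ρ₀ exp(−z/H).
z/H = 9030.0/8361.6 = 1.0799; exp(−1.0799) = 0.33963.
ρ = 1.21 × 0.33963 = 0.41095 kg/m³.

ρ ≈ 0.411 kg/m³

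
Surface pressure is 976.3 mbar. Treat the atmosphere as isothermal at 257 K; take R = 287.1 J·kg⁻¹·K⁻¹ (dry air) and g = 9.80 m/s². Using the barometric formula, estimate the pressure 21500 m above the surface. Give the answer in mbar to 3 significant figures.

Scale height: H = RT/g = 287.1 × 257 / 9.80 = 7529.1 m.
Barometric formula: P = P₀ exp(−z/H).
z/H = 21500/7529.1 = 2.8556; exp(−2.8556) = 0.057521.
P = 976.3 × 0.057521 = 56.158 mbar.

P ≈ 56.2 mbar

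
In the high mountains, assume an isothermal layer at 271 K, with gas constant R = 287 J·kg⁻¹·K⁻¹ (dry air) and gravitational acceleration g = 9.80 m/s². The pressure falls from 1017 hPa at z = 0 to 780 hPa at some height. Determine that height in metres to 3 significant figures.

z ≈ 2110 m

Scale height: H = RT/g = 287 × 271 / 9.80 = 7936.4 m.
Invert the barometric formula: z = H ln(P₀/P).
P₀/P = 1017/780 = 1.3038; ln(1.3038) = 0.26528.
z = 7936.4 × 0.26528 = 2105.4 m.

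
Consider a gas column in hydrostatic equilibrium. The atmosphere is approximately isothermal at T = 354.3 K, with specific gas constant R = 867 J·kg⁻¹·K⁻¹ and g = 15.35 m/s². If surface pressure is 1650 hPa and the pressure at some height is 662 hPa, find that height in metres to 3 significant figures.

Scale height: H = RT/g = 867 × 354.3 / 15.35 = 20012 m.
Invert the barometric formula: z = H ln(P₀/P).
P₀/P = 1650/662 = 2.4924; ln(2.4924) = 0.91325.
z = 20012 × 0.91325 = 18276 m.

z ≈ 18300 m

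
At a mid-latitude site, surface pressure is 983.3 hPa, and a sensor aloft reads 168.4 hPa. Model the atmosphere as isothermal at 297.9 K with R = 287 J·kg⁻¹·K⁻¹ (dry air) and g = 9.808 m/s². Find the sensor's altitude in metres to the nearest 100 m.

z ≈ 15400 m

Scale height: H = RT/g = 287 × 297.9 / 9.808 = 8717.1 m.
Invert the barometric formula: z = H ln(P₀/P).
P₀/P = 983.3/168.4 = 5.8391; ln(5.8391) = 1.7646.
z = 8717.1 × 1.7646 = 15382 m.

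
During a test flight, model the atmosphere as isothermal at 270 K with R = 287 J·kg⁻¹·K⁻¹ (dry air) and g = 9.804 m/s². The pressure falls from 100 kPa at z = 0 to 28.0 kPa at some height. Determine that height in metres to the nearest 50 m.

Scale height: H = RT/g = 287 × 270 / 9.804 = 7903.9 m.
Invert the barometric formula: z = H ln(P₀/P).
P₀/P = 100/28.0 = 3.5714; ln(3.5714) = 1.2730.
z = 7903.9 × 1.2730 = 10062 m.

z ≈ 10050 m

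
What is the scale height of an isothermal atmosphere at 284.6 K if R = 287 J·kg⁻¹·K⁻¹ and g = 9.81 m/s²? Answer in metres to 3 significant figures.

H ≈ 8330 m

The scale height of an isothermal atmosphere is H = RT/g.
H = 287 × 284.6 / 9.81 = 81680/9.81 = 8326.2 m.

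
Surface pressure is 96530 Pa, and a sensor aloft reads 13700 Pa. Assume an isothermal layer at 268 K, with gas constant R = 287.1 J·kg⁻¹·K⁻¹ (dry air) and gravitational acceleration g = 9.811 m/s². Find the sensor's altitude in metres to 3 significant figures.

z ≈ 15300 m

Scale height: H = RT/g = 287.1 × 268 / 9.811 = 7842.5 m.
Invert the barometric formula: z = H ln(P₀/P).
P₀/P = 96530/13700 = 7.0460; ln(7.0460) = 1.9525.
z = 7842.5 × 1.9525 = 15312 m.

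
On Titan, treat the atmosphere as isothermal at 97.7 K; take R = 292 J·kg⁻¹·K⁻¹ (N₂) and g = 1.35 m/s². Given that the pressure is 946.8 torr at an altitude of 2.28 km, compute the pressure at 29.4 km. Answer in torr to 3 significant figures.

P ≈ 262 torr

Scale height: H = RT/g = 292 × 97.7 / 1.35 = 21132 m.
Between two levels, P₂ = P₁ exp(−Δz/H) with Δz = z₂ − z₁.
Δz = 29400 − 2280.0 = 27120 m; Δz/H = 27120/21132 = 1.2834.
P₂ = 946.8 × exp(−1.2834) = 946.8 × 0.27709 = 262.35 torr.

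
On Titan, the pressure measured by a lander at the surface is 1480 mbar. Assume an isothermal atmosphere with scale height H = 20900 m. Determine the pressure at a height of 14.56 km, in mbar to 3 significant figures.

P ≈ 737 mbar

Barometric formula: P = P₀ exp(−z/H).
z/H = 14560/20900 = 0.69665; exp(−0.69665) = 0.49825.
P = 1480 × 0.49825 = 737.41 mbar.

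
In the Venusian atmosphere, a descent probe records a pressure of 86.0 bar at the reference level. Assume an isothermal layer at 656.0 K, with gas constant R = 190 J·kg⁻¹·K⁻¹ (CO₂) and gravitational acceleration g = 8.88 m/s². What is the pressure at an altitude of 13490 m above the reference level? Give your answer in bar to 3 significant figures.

P ≈ 32.9 bar

Scale height: H = RT/g = 190 × 656.0 / 8.88 = 14036 m.
Barometric formula: P = P₀ exp(−z/H).
z/H = 13490/14036 = 0.96110; exp(−0.96110) = 0.38247.
P = 86.0 × 0.38247 = 32.892 bar.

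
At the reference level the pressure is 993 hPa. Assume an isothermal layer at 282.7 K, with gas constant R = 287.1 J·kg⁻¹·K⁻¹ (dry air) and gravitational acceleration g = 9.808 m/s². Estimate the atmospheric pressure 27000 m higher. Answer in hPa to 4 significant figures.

Scale height: H = RT/g = 287.1 × 282.7 / 9.808 = 8275.2 m.
Barometric formula: P = P₀ exp(−z/H).
z/H = 27000/8275.2 = 3.2628; exp(−3.2628) = 0.038281.
P = 993 × 0.038281 = 38.013 hPa.

P ≈ 38.01 hPa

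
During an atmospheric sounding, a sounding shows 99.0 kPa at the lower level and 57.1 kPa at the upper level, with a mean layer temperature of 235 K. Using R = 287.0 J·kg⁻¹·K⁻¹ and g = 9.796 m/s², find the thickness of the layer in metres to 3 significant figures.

Hypsometric equation: Δz = (R T̄/g) ln(P₁/P₂).
R T̄/g = 287.0 × 235 / 9.796 = 6885.0 m.
ln(99.0/57.1) = ln(1.7338) = 0.55032.
Δz = 6885.0 × 0.55032 = 3789.0 m.

Δz ≈ 3790 m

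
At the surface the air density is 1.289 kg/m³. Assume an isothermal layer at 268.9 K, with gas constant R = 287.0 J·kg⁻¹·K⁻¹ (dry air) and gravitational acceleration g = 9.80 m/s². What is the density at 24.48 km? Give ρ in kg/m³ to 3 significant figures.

Scale height: H = RT/g = 287.0 × 268.9 / 9.80 = 7874.9 m.
In an isothermal atmosphere, density decays like pressure: ρ = ρ₀ exp(−z/H).
z/H = 24480/7874.9 = 3.1086; exp(−3.1086) = 0.044663.
ρ = 1.289 × 0.044663 = 0.057571 kg/m³.

ρ ≈ 0.0576 kg/m³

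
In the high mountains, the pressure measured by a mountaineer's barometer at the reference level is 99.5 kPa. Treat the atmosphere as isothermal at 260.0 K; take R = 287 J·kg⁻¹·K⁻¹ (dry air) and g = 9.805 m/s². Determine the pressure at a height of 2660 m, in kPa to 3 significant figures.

P ≈ 70.2 kPa

Scale height: H = RT/g = 287 × 260.0 / 9.805 = 7610.4 m.
Barometric formula: P = P₀ exp(−z/H).
z/H = 2660.0/7610.4 = 0.34952; exp(−0.34952) = 0.70503.
P = 99.5 × 0.70503 = 70.150 kPa.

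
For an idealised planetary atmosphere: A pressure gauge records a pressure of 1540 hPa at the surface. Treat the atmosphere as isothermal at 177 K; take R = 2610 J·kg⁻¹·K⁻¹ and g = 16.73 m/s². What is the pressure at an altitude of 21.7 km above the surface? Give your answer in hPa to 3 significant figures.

Scale height: H = RT/g = 2610 × 177 / 16.73 = 27613 m.
Barometric formula: P = P₀ exp(−z/H).
z/H = 21700/27613 = 0.78586; exp(−0.78586) = 0.45573.
P = 1540 × 0.45573 = 701.82 hPa.

P ≈ 702 hPa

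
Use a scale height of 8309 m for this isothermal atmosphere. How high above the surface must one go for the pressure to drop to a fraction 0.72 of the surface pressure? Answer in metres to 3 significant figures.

z ≈ 2730 m

Set P/P₀ = exp(−z/H) = 0.72, so z = −H ln(0.72).
−ln(0.72) = 0.32850; z = 8309.0 × 0.32850 = 2729.5 m.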